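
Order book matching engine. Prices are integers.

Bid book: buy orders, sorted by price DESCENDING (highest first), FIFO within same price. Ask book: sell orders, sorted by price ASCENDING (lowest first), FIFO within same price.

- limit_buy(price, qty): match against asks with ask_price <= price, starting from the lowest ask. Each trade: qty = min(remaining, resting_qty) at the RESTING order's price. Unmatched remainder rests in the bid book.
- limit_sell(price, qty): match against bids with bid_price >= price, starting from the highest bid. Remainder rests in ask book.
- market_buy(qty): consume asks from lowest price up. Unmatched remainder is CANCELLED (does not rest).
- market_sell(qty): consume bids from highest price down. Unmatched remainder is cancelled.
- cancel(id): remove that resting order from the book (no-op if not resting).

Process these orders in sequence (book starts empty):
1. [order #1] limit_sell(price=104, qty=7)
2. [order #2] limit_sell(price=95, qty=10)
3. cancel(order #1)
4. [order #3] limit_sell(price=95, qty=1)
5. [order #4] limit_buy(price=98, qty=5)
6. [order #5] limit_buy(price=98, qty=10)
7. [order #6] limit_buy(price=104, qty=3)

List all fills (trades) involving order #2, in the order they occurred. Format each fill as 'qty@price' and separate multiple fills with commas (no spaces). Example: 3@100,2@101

After op 1 [order #1] limit_sell(price=104, qty=7): fills=none; bids=[-] asks=[#1:7@104]
After op 2 [order #2] limit_sell(price=95, qty=10): fills=none; bids=[-] asks=[#2:10@95 #1:7@104]
After op 3 cancel(order #1): fills=none; bids=[-] asks=[#2:10@95]
After op 4 [order #3] limit_sell(price=95, qty=1): fills=none; bids=[-] asks=[#2:10@95 #3:1@95]
After op 5 [order #4] limit_buy(price=98, qty=5): fills=#4x#2:5@95; bids=[-] asks=[#2:5@95 #3:1@95]
After op 6 [order #5] limit_buy(price=98, qty=10): fills=#5x#2:5@95 #5x#3:1@95; bids=[#5:4@98] asks=[-]
After op 7 [order #6] limit_buy(price=104, qty=3): fills=none; bids=[#6:3@104 #5:4@98] asks=[-]

Answer: 5@95,5@95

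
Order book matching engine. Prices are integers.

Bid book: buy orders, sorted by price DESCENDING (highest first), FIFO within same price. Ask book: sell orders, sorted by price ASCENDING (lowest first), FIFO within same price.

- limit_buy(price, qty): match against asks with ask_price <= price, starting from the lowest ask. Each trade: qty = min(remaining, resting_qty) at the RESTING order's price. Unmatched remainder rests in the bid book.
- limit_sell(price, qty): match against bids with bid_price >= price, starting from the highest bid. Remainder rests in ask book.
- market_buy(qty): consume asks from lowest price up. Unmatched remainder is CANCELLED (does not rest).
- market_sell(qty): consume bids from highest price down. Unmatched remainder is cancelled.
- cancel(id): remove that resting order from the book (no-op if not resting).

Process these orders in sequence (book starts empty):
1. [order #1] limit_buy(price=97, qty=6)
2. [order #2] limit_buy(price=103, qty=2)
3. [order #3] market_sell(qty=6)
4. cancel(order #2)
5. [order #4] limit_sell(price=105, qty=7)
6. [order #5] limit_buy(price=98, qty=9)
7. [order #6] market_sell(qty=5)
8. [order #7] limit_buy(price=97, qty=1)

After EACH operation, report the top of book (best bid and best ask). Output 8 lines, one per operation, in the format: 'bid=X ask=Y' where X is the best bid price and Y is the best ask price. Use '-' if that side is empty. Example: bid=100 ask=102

After op 1 [order #1] limit_buy(price=97, qty=6): fills=none; bids=[#1:6@97] asks=[-]
After op 2 [order #2] limit_buy(price=103, qty=2): fills=none; bids=[#2:2@103 #1:6@97] asks=[-]
After op 3 [order #3] market_sell(qty=6): fills=#2x#3:2@103 #1x#3:4@97; bids=[#1:2@97] asks=[-]
After op 4 cancel(order #2): fills=none; bids=[#1:2@97] asks=[-]
After op 5 [order #4] limit_sell(price=105, qty=7): fills=none; bids=[#1:2@97] asks=[#4:7@105]
After op 6 [order #5] limit_buy(price=98, qty=9): fills=none; bids=[#5:9@98 #1:2@97] asks=[#4:7@105]
After op 7 [order #6] market_sell(qty=5): fills=#5x#6:5@98; bids=[#5:4@98 #1:2@97] asks=[#4:7@105]
After op 8 [order #7] limit_buy(price=97, qty=1): fills=none; bids=[#5:4@98 #1:2@97 #7:1@97] asks=[#4:7@105]

Answer: bid=97 ask=-
bid=103 ask=-
bid=97 ask=-
bid=97 ask=-
bid=97 ask=105
bid=98 ask=105
bid=98 ask=105
bid=98 ask=105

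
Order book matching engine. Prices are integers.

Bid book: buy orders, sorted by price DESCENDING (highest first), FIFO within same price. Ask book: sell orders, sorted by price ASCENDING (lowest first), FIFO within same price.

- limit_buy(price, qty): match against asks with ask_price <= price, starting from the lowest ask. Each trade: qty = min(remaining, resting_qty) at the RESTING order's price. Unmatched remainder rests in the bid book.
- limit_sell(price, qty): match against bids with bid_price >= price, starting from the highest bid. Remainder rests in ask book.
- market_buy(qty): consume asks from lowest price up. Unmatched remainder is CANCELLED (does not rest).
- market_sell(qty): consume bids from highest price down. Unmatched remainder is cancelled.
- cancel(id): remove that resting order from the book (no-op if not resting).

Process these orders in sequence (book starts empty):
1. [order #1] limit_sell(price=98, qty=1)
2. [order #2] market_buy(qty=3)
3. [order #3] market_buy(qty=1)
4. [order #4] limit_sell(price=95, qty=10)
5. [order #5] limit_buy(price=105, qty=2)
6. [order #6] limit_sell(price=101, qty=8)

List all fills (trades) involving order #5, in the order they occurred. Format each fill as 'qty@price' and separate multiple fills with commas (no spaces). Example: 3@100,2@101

After op 1 [order #1] limit_sell(price=98, qty=1): fills=none; bids=[-] asks=[#1:1@98]
After op 2 [order #2] market_buy(qty=3): fills=#2x#1:1@98; bids=[-] asks=[-]
After op 3 [order #3] market_buy(qty=1): fills=none; bids=[-] asks=[-]
After op 4 [order #4] limit_sell(price=95, qty=10): fills=none; bids=[-] asks=[#4:10@95]
After op 5 [order #5] limit_buy(price=105, qty=2): fills=#5x#4:2@95; bids=[-] asks=[#4:8@95]
After op 6 [order #6] limit_sell(price=101, qty=8): fills=none; bids=[-] asks=[#4:8@95 #6:8@101]

Answer: 2@95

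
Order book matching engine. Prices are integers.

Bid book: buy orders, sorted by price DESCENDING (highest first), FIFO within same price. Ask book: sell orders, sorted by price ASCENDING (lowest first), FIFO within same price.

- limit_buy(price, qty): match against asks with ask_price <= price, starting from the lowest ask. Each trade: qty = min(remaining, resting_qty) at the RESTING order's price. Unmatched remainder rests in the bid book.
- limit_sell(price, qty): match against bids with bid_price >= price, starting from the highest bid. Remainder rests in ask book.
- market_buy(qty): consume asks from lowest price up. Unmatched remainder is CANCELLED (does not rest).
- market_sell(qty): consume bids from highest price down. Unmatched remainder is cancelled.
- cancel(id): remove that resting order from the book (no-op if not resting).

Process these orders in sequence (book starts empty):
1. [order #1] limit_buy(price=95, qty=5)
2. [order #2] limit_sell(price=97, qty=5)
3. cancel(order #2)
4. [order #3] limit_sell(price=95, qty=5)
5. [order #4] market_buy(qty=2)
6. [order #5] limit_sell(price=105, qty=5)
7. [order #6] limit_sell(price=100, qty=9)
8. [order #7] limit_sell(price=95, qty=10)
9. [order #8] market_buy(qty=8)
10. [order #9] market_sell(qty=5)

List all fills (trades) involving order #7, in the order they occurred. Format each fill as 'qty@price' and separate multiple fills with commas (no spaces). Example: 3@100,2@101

After op 1 [order #1] limit_buy(price=95, qty=5): fills=none; bids=[#1:5@95] asks=[-]
After op 2 [order #2] limit_sell(price=97, qty=5): fills=none; bids=[#1:5@95] asks=[#2:5@97]
After op 3 cancel(order #2): fills=none; bids=[#1:5@95] asks=[-]
After op 4 [order #3] limit_sell(price=95, qty=5): fills=#1x#3:5@95; bids=[-] asks=[-]
After op 5 [order #4] market_buy(qty=2): fills=none; bids=[-] asks=[-]
After op 6 [order #5] limit_sell(price=105, qty=5): fills=none; bids=[-] asks=[#5:5@105]
After op 7 [order #6] limit_sell(price=100, qty=9): fills=none; bids=[-] asks=[#6:9@100 #5:5@105]
After op 8 [order #7] limit_sell(price=95, qty=10): fills=none; bids=[-] asks=[#7:10@95 #6:9@100 #5:5@105]
After op 9 [order #8] market_buy(qty=8): fills=#8x#7:8@95; bids=[-] asks=[#7:2@95 #6:9@100 #5:5@105]
After op 10 [order #9] market_sell(qty=5): fills=none; bids=[-] asks=[#7:2@95 #6:9@100 #5:5@105]

Answer: 8@95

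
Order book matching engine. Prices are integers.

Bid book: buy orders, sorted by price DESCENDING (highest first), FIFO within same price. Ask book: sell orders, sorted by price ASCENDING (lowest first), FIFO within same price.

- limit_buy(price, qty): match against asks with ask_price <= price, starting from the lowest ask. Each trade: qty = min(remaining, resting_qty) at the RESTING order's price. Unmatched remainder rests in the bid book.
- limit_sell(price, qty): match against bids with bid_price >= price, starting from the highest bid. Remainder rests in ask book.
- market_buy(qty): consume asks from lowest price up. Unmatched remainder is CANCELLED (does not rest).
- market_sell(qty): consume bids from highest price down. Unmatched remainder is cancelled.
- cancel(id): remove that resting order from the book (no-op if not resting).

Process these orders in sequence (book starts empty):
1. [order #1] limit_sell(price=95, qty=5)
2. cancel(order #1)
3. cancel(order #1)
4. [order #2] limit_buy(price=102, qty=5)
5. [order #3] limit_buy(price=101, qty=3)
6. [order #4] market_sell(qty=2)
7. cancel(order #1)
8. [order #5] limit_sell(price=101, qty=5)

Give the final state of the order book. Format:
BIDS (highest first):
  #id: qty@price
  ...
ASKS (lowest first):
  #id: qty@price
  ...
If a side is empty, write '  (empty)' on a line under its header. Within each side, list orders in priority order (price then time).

Answer: BIDS (highest first):
  #3: 1@101
ASKS (lowest first):
  (empty)

Derivation:
After op 1 [order #1] limit_sell(price=95, qty=5): fills=none; bids=[-] asks=[#1:5@95]
After op 2 cancel(order #1): fills=none; bids=[-] asks=[-]
After op 3 cancel(order #1): fills=none; bids=[-] asks=[-]
After op 4 [order #2] limit_buy(price=102, qty=5): fills=none; bids=[#2:5@102] asks=[-]
After op 5 [order #3] limit_buy(price=101, qty=3): fills=none; bids=[#2:5@102 #3:3@101] asks=[-]
After op 6 [order #4] market_sell(qty=2): fills=#2x#4:2@102; bids=[#2:3@102 #3:3@101] asks=[-]
After op 7 cancel(order #1): fills=none; bids=[#2:3@102 #3:3@101] asks=[-]
After op 8 [order #5] limit_sell(price=101, qty=5): fills=#2x#5:3@102 #3x#5:2@101; bids=[#3:1@101] asks=[-]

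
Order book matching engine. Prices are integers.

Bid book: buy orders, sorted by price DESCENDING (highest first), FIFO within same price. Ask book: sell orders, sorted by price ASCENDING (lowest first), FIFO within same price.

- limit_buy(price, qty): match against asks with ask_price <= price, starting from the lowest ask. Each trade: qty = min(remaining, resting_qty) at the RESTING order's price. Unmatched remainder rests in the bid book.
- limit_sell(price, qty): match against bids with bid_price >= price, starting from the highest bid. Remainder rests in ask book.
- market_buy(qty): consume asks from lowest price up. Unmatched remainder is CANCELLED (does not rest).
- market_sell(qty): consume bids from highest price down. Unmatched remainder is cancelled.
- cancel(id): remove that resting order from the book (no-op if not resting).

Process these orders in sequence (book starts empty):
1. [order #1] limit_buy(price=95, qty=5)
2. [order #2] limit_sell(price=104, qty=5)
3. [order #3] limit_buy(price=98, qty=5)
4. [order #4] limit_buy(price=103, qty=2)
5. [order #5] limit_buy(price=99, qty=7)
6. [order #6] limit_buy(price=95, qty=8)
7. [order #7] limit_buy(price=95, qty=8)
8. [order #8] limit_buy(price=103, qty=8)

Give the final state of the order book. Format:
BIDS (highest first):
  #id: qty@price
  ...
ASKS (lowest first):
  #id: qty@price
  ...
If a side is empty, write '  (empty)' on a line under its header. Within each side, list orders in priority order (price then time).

Answer: BIDS (highest first):
  #4: 2@103
  #8: 8@103
  #5: 7@99
  #3: 5@98
  #1: 5@95
  #6: 8@95
  #7: 8@95
ASKS (lowest first):
  #2: 5@104

Derivation:
After op 1 [order #1] limit_buy(price=95, qty=5): fills=none; bids=[#1:5@95] asks=[-]
After op 2 [order #2] limit_sell(price=104, qty=5): fills=none; bids=[#1:5@95] asks=[#2:5@104]
After op 3 [order #3] limit_buy(price=98, qty=5): fills=none; bids=[#3:5@98 #1:5@95] asks=[#2:5@104]
After op 4 [order #4] limit_buy(price=103, qty=2): fills=none; bids=[#4:2@103 #3:5@98 #1:5@95] asks=[#2:5@104]
After op 5 [order #5] limit_buy(price=99, qty=7): fills=none; bids=[#4:2@103 #5:7@99 #3:5@98 #1:5@95] asks=[#2:5@104]
After op 6 [order #6] limit_buy(price=95, qty=8): fills=none; bids=[#4:2@103 #5:7@99 #3:5@98 #1:5@95 #6:8@95] asks=[#2:5@104]
After op 7 [order #7] limit_buy(price=95, qty=8): fills=none; bids=[#4:2@103 #5:7@99 #3:5@98 #1:5@95 #6:8@95 #7:8@95] asks=[#2:5@104]
After op 8 [order #8] limit_buy(price=103, qty=8): fills=none; bids=[#4:2@103 #8:8@103 #5:7@99 #3:5@98 #1:5@95 #6:8@95 #7:8@95] asks=[#2:5@104]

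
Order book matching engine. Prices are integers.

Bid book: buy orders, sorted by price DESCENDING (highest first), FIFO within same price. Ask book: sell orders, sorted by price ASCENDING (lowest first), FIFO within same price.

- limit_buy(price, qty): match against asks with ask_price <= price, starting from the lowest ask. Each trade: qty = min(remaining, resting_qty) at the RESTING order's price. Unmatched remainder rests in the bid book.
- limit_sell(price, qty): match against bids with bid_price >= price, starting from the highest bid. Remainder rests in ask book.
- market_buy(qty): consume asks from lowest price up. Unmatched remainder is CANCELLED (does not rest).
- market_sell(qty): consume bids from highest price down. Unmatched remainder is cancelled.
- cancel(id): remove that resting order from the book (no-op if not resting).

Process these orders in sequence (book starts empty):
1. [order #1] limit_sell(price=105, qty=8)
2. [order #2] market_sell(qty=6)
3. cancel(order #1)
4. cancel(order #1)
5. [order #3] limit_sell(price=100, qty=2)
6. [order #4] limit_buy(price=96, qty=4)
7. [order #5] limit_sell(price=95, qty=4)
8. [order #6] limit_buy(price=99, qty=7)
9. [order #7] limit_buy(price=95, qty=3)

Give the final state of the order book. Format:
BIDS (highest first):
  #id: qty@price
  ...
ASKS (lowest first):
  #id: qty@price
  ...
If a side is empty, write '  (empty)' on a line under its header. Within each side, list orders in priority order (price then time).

Answer: BIDS (highest first):
  #6: 7@99
  #7: 3@95
ASKS (lowest first):
  #3: 2@100

Derivation:
After op 1 [order #1] limit_sell(price=105, qty=8): fills=none; bids=[-] asks=[#1:8@105]
After op 2 [order #2] market_sell(qty=6): fills=none; bids=[-] asks=[#1:8@105]
After op 3 cancel(order #1): fills=none; bids=[-] asks=[-]
After op 4 cancel(order #1): fills=none; bids=[-] asks=[-]
After op 5 [order #3] limit_sell(price=100, qty=2): fills=none; bids=[-] asks=[#3:2@100]
After op 6 [order #4] limit_buy(price=96, qty=4): fills=none; bids=[#4:4@96] asks=[#3:2@100]
After op 7 [order #5] limit_sell(price=95, qty=4): fills=#4x#5:4@96; bids=[-] asks=[#3:2@100]
After op 8 [order #6] limit_buy(price=99, qty=7): fills=none; bids=[#6:7@99] asks=[#3:2@100]
After op 9 [order #7] limit_buy(price=95, qty=3): fills=none; bids=[#6:7@99 #7:3@95] asks=[#3:2@100]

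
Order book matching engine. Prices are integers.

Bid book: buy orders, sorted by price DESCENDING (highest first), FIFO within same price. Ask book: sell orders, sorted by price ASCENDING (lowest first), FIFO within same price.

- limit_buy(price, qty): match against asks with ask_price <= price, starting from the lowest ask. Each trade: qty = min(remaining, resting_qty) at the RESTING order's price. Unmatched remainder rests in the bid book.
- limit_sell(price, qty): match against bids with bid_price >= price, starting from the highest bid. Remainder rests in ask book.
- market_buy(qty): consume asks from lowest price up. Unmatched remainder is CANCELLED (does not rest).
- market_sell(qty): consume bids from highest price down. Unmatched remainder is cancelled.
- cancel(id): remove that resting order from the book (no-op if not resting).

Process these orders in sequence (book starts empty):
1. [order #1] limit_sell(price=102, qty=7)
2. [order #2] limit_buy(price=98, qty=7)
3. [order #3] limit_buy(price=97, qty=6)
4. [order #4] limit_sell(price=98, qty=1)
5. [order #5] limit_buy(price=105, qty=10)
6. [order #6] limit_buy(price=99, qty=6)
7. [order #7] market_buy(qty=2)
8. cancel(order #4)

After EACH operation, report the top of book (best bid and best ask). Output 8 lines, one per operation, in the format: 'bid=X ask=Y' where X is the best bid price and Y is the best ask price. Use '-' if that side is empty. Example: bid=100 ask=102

After op 1 [order #1] limit_sell(price=102, qty=7): fills=none; bids=[-] asks=[#1:7@102]
After op 2 [order #2] limit_buy(price=98, qty=7): fills=none; bids=[#2:7@98] asks=[#1:7@102]
After op 3 [order #3] limit_buy(price=97, qty=6): fills=none; bids=[#2:7@98 #3:6@97] asks=[#1:7@102]
After op 4 [order #4] limit_sell(price=98, qty=1): fills=#2x#4:1@98; bids=[#2:6@98 #3:6@97] asks=[#1:7@102]
After op 5 [order #5] limit_buy(price=105, qty=10): fills=#5x#1:7@102; bids=[#5:3@105 #2:6@98 #3:6@97] asks=[-]
After op 6 [order #6] limit_buy(price=99, qty=6): fills=none; bids=[#5:3@105 #6:6@99 #2:6@98 #3:6@97] asks=[-]
After op 7 [order #7] market_buy(qty=2): fills=none; bids=[#5:3@105 #6:6@99 #2:6@98 #3:6@97] asks=[-]
After op 8 cancel(order #4): fills=none; bids=[#5:3@105 #6:6@99 #2:6@98 #3:6@97] asks=[-]

Answer: bid=- ask=102
bid=98 ask=102
bid=98 ask=102
bid=98 ask=102
bid=105 ask=-
bid=105 ask=-
bid=105 ask=-
bid=105 ask=-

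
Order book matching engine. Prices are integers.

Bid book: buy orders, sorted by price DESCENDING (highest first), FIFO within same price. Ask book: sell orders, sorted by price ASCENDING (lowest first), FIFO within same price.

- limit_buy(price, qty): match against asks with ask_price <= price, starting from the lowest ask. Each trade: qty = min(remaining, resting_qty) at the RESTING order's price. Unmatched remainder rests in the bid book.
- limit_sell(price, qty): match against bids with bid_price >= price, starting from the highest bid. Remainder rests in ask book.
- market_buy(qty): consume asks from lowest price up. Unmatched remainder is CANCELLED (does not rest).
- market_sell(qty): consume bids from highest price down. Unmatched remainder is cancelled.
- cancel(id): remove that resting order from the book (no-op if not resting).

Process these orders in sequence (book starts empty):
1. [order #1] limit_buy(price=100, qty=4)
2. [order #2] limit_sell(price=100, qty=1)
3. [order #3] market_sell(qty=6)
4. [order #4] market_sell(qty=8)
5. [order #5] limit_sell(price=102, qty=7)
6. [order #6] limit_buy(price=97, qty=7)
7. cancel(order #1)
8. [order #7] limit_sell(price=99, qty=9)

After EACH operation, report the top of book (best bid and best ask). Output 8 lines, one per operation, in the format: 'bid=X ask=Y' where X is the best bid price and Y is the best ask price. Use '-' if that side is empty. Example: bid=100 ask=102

Answer: bid=100 ask=-
bid=100 ask=-
bid=- ask=-
bid=- ask=-
bid=- ask=102
bid=97 ask=102
bid=97 ask=102
bid=97 ask=99

Derivation:
After op 1 [order #1] limit_buy(price=100, qty=4): fills=none; bids=[#1:4@100] asks=[-]
After op 2 [order #2] limit_sell(price=100, qty=1): fills=#1x#2:1@100; bids=[#1:3@100] asks=[-]
After op 3 [order #3] market_sell(qty=6): fills=#1x#3:3@100; bids=[-] asks=[-]
After op 4 [order #4] market_sell(qty=8): fills=none; bids=[-] asks=[-]
After op 5 [order #5] limit_sell(price=102, qty=7): fills=none; bids=[-] asks=[#5:7@102]
After op 6 [order #6] limit_buy(price=97, qty=7): fills=none; bids=[#6:7@97] asks=[#5:7@102]
After op 7 cancel(order #1): fills=none; bids=[#6:7@97] asks=[#5:7@102]
After op 8 [order #7] limit_sell(price=99, qty=9): fills=none; bids=[#6:7@97] asks=[#7:9@99 #5:7@102]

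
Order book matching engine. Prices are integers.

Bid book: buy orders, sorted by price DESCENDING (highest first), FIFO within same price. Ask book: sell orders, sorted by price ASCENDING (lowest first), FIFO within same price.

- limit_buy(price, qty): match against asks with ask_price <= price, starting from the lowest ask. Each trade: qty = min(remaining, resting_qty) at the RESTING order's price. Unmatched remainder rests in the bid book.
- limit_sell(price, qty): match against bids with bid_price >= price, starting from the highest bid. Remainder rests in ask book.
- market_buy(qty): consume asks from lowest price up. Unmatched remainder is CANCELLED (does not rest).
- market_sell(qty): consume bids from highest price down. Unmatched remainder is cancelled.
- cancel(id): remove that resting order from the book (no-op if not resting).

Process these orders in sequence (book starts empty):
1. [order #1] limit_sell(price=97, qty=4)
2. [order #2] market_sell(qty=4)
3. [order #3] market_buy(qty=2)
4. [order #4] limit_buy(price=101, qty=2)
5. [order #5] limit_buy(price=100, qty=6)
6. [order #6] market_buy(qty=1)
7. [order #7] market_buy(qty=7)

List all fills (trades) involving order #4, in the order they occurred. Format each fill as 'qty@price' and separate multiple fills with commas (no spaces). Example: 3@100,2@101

After op 1 [order #1] limit_sell(price=97, qty=4): fills=none; bids=[-] asks=[#1:4@97]
After op 2 [order #2] market_sell(qty=4): fills=none; bids=[-] asks=[#1:4@97]
After op 3 [order #3] market_buy(qty=2): fills=#3x#1:2@97; bids=[-] asks=[#1:2@97]
After op 4 [order #4] limit_buy(price=101, qty=2): fills=#4x#1:2@97; bids=[-] asks=[-]
After op 5 [order #5] limit_buy(price=100, qty=6): fills=none; bids=[#5:6@100] asks=[-]
After op 6 [order #6] market_buy(qty=1): fills=none; bids=[#5:6@100] asks=[-]
After op 7 [order #7] market_buy(qty=7): fills=none; bids=[#5:6@100] asks=[-]

Answer: 2@97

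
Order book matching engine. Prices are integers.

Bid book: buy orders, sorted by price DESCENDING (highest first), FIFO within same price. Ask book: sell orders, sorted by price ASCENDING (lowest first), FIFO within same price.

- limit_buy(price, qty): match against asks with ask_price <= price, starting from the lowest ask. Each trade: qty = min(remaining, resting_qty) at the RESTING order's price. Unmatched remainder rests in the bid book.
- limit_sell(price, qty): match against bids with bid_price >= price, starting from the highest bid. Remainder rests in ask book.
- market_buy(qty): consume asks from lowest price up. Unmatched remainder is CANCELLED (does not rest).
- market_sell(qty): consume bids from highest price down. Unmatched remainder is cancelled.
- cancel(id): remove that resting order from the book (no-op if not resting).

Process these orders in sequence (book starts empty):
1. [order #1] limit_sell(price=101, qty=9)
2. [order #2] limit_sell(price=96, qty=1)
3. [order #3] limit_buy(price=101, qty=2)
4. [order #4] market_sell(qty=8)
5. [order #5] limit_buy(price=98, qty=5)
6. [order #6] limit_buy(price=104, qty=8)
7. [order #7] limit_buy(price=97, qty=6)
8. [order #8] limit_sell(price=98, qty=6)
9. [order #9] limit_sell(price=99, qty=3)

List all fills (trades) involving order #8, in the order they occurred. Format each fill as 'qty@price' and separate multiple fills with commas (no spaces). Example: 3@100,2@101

Answer: 5@98

Derivation:
After op 1 [order #1] limit_sell(price=101, qty=9): fills=none; bids=[-] asks=[#1:9@101]
After op 2 [order #2] limit_sell(price=96, qty=1): fills=none; bids=[-] asks=[#2:1@96 #1:9@101]
After op 3 [order #3] limit_buy(price=101, qty=2): fills=#3x#2:1@96 #3x#1:1@101; bids=[-] asks=[#1:8@101]
After op 4 [order #4] market_sell(qty=8): fills=none; bids=[-] asks=[#1:8@101]
After op 5 [order #5] limit_buy(price=98, qty=5): fills=none; bids=[#5:5@98] asks=[#1:8@101]
After op 6 [order #6] limit_buy(price=104, qty=8): fills=#6x#1:8@101; bids=[#5:5@98] asks=[-]
After op 7 [order #7] limit_buy(price=97, qty=6): fills=none; bids=[#5:5@98 #7:6@97] asks=[-]
After op 8 [order #8] limit_sell(price=98, qty=6): fills=#5x#8:5@98; bids=[#7:6@97] asks=[#8:1@98]
After op 9 [order #9] limit_sell(price=99, qty=3): fills=none; bids=[#7:6@97] asks=[#8:1@98 #9:3@99]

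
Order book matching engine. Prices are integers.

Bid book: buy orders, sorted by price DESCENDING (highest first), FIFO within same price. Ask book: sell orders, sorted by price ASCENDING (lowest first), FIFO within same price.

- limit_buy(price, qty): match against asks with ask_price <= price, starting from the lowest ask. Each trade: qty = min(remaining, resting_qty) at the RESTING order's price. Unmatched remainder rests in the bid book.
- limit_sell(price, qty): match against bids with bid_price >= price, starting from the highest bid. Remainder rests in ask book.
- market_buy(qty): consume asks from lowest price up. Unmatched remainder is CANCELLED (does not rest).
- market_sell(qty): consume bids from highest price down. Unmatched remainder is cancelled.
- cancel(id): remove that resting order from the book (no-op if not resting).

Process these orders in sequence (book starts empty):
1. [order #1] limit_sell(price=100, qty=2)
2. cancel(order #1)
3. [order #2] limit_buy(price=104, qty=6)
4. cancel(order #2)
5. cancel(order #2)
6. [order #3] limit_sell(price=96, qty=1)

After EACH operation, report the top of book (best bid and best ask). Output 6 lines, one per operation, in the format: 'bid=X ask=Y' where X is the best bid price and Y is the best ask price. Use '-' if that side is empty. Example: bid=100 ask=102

Answer: bid=- ask=100
bid=- ask=-
bid=104 ask=-
bid=- ask=-
bid=- ask=-
bid=- ask=96

Derivation:
After op 1 [order #1] limit_sell(price=100, qty=2): fills=none; bids=[-] asks=[#1:2@100]
After op 2 cancel(order #1): fills=none; bids=[-] asks=[-]
After op 3 [order #2] limit_buy(price=104, qty=6): fills=none; bids=[#2:6@104] asks=[-]
After op 4 cancel(order #2): fills=none; bids=[-] asks=[-]
After op 5 cancel(order #2): fills=none; bids=[-] asks=[-]
After op 6 [order #3] limit_sell(price=96, qty=1): fills=none; bids=[-] asks=[#3:1@96]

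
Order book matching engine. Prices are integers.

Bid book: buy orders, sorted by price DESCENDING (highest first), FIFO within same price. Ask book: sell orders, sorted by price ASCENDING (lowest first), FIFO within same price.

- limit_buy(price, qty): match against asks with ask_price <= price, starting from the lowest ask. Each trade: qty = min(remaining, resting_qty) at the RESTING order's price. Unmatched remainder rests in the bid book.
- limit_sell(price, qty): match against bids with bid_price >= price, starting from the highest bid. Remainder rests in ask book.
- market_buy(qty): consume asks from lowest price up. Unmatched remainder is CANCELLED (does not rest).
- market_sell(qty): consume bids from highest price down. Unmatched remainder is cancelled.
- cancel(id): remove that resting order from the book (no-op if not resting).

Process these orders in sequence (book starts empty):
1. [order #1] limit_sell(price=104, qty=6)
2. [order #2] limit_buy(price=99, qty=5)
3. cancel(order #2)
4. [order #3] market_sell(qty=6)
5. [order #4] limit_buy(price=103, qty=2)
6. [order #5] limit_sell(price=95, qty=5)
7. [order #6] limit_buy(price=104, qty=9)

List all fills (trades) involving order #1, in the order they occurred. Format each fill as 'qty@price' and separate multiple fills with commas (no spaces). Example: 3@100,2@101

Answer: 6@104

Derivation:
After op 1 [order #1] limit_sell(price=104, qty=6): fills=none; bids=[-] asks=[#1:6@104]
After op 2 [order #2] limit_buy(price=99, qty=5): fills=none; bids=[#2:5@99] asks=[#1:6@104]
After op 3 cancel(order #2): fills=none; bids=[-] asks=[#1:6@104]
After op 4 [order #3] market_sell(qty=6): fills=none; bids=[-] asks=[#1:6@104]
After op 5 [order #4] limit_buy(price=103, qty=2): fills=none; bids=[#4:2@103] asks=[#1:6@104]
After op 6 [order #5] limit_sell(price=95, qty=5): fills=#4x#5:2@103; bids=[-] asks=[#5:3@95 #1:6@104]
After op 7 [order #6] limit_buy(price=104, qty=9): fills=#6x#5:3@95 #6x#1:6@104; bids=[-] asks=[-]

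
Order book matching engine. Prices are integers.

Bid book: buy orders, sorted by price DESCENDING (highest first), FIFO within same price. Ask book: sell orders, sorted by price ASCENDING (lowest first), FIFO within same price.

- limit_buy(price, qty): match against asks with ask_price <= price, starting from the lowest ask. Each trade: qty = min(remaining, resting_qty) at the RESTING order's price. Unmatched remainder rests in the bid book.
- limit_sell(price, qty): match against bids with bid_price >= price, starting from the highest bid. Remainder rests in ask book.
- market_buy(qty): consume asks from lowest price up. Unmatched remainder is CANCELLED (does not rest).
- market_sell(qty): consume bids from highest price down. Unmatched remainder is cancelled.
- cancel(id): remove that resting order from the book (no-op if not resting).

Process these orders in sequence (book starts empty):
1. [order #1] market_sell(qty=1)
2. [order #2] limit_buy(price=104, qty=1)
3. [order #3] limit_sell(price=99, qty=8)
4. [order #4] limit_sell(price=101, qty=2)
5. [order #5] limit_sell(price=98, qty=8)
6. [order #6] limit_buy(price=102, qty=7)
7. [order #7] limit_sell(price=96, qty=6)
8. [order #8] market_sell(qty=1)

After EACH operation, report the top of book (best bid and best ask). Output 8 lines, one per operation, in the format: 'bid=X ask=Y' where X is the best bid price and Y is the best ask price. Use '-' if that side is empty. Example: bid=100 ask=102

After op 1 [order #1] market_sell(qty=1): fills=none; bids=[-] asks=[-]
After op 2 [order #2] limit_buy(price=104, qty=1): fills=none; bids=[#2:1@104] asks=[-]
After op 3 [order #3] limit_sell(price=99, qty=8): fills=#2x#3:1@104; bids=[-] asks=[#3:7@99]
After op 4 [order #4] limit_sell(price=101, qty=2): fills=none; bids=[-] asks=[#3:7@99 #4:2@101]
After op 5 [order #5] limit_sell(price=98, qty=8): fills=none; bids=[-] asks=[#5:8@98 #3:7@99 #4:2@101]
After op 6 [order #6] limit_buy(price=102, qty=7): fills=#6x#5:7@98; bids=[-] asks=[#5:1@98 #3:7@99 #4:2@101]
After op 7 [order #7] limit_sell(price=96, qty=6): fills=none; bids=[-] asks=[#7:6@96 #5:1@98 #3:7@99 #4:2@101]
After op 8 [order #8] market_sell(qty=1): fills=none; bids=[-] asks=[#7:6@96 #5:1@98 #3:7@99 #4:2@101]

Answer: bid=- ask=-
bid=104 ask=-
bid=- ask=99
bid=- ask=99
bid=- ask=98
bid=- ask=98
bid=- ask=96
bid=- ask=96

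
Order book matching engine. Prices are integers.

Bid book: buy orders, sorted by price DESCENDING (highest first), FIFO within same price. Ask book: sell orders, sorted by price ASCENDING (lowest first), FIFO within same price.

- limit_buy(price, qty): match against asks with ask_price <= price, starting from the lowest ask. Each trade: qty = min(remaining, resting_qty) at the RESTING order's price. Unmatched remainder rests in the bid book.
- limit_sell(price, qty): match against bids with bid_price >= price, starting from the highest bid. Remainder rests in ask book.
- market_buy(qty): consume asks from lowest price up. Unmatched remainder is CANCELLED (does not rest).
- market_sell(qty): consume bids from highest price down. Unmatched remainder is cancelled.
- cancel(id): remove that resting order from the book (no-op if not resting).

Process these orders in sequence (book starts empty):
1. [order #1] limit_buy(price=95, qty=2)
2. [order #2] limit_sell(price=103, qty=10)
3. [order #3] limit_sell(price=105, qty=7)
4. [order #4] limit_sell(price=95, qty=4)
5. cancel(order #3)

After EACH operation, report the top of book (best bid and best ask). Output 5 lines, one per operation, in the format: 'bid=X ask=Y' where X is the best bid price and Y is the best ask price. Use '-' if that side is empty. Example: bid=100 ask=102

After op 1 [order #1] limit_buy(price=95, qty=2): fills=none; bids=[#1:2@95] asks=[-]
After op 2 [order #2] limit_sell(price=103, qty=10): fills=none; bids=[#1:2@95] asks=[#2:10@103]
After op 3 [order #3] limit_sell(price=105, qty=7): fills=none; bids=[#1:2@95] asks=[#2:10@103 #3:7@105]
After op 4 [order #4] limit_sell(price=95, qty=4): fills=#1x#4:2@95; bids=[-] asks=[#4:2@95 #2:10@103 #3:7@105]
After op 5 cancel(order #3): fills=none; bids=[-] asks=[#4:2@95 #2:10@103]

Answer: bid=95 ask=-
bid=95 ask=103
bid=95 ask=103
bid=- ask=95
bid=- ask=95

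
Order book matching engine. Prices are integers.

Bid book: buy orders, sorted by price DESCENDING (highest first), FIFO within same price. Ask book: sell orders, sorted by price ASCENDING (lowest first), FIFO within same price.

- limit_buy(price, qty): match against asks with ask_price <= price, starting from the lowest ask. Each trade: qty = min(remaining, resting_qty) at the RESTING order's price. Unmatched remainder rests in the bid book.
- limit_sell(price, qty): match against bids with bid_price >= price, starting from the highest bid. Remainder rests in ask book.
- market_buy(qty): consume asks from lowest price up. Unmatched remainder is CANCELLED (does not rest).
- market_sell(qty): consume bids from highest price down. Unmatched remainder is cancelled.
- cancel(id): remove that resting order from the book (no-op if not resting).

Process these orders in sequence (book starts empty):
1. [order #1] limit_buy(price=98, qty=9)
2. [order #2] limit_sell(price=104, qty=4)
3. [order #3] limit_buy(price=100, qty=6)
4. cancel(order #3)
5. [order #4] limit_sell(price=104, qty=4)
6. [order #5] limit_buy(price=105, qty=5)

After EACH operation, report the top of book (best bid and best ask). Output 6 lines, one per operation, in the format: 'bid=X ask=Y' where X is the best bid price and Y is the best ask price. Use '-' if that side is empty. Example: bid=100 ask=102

Answer: bid=98 ask=-
bid=98 ask=104
bid=100 ask=104
bid=98 ask=104
bid=98 ask=104
bid=98 ask=104

Derivation:
After op 1 [order #1] limit_buy(price=98, qty=9): fills=none; bids=[#1:9@98] asks=[-]
After op 2 [order #2] limit_sell(price=104, qty=4): fills=none; bids=[#1:9@98] asks=[#2:4@104]
After op 3 [order #3] limit_buy(price=100, qty=6): fills=none; bids=[#3:6@100 #1:9@98] asks=[#2:4@104]
After op 4 cancel(order #3): fills=none; bids=[#1:9@98] asks=[#2:4@104]
After op 5 [order #4] limit_sell(price=104, qty=4): fills=none; bids=[#1:9@98] asks=[#2:4@104 #4:4@104]
After op 6 [order #5] limit_buy(price=105, qty=5): fills=#5x#2:4@104 #5x#4:1@104; bids=[#1:9@98] asks=[#4:3@104]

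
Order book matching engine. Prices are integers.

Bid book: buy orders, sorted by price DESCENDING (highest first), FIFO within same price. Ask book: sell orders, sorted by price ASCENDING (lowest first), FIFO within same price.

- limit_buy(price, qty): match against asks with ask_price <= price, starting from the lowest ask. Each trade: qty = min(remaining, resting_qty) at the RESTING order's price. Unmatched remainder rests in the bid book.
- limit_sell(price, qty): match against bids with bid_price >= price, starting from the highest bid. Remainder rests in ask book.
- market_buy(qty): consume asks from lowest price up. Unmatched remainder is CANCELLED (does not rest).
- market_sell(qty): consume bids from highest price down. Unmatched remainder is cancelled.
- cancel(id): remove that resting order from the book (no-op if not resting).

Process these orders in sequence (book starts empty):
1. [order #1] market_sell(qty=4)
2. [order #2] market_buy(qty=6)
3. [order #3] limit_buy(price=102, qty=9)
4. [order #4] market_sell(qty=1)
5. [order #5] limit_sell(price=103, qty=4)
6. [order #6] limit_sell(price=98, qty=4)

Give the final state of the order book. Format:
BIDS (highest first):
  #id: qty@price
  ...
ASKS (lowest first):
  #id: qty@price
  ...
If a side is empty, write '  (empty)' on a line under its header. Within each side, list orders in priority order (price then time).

Answer: BIDS (highest first):
  #3: 4@102
ASKS (lowest first):
  #5: 4@103

Derivation:
After op 1 [order #1] market_sell(qty=4): fills=none; bids=[-] asks=[-]
After op 2 [order #2] market_buy(qty=6): fills=none; bids=[-] asks=[-]
After op 3 [order #3] limit_buy(price=102, qty=9): fills=none; bids=[#3:9@102] asks=[-]
After op 4 [order #4] market_sell(qty=1): fills=#3x#4:1@102; bids=[#3:8@102] asks=[-]
After op 5 [order #5] limit_sell(price=103, qty=4): fills=none; bids=[#3:8@102] asks=[#5:4@103]
After op 6 [order #6] limit_sell(price=98, qty=4): fills=#3x#6:4@102; bids=[#3:4@102] asks=[#5:4@103]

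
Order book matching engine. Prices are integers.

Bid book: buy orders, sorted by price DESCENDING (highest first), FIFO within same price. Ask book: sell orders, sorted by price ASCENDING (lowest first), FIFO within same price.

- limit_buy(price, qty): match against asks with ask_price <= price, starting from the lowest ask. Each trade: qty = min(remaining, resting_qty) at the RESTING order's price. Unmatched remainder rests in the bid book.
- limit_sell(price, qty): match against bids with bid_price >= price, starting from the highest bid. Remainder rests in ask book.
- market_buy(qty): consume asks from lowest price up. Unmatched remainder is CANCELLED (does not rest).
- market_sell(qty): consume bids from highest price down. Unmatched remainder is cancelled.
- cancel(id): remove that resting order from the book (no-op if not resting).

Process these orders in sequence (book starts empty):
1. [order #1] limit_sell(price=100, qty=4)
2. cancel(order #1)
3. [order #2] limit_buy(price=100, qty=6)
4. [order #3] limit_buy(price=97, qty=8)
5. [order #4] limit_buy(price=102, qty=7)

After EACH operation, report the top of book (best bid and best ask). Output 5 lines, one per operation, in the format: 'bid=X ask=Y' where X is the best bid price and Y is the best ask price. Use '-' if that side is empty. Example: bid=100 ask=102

Answer: bid=- ask=100
bid=- ask=-
bid=100 ask=-
bid=100 ask=-
bid=102 ask=-

Derivation:
After op 1 [order #1] limit_sell(price=100, qty=4): fills=none; bids=[-] asks=[#1:4@100]
After op 2 cancel(order #1): fills=none; bids=[-] asks=[-]
After op 3 [order #2] limit_buy(price=100, qty=6): fills=none; bids=[#2:6@100] asks=[-]
After op 4 [order #3] limit_buy(price=97, qty=8): fills=none; bids=[#2:6@100 #3:8@97] asks=[-]
After op 5 [order #4] limit_buy(price=102, qty=7): fills=none; bids=[#4:7@102 #2:6@100 #3:8@97] asks=[-]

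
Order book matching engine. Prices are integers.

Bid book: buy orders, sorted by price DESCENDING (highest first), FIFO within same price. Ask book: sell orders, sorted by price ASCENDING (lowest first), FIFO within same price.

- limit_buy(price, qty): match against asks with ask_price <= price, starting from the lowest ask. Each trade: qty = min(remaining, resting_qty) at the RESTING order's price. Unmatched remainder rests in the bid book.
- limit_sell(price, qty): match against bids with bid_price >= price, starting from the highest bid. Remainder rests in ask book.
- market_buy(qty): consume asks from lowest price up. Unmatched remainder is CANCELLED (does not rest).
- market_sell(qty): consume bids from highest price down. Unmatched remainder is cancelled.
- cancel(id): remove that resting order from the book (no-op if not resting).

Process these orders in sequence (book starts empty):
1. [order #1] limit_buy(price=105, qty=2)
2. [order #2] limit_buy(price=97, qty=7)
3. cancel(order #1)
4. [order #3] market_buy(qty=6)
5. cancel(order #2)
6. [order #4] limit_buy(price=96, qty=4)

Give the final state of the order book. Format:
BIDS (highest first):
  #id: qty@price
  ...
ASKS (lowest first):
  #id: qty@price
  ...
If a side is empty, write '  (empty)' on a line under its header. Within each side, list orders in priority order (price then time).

After op 1 [order #1] limit_buy(price=105, qty=2): fills=none; bids=[#1:2@105] asks=[-]
After op 2 [order #2] limit_buy(price=97, qty=7): fills=none; bids=[#1:2@105 #2:7@97] asks=[-]
After op 3 cancel(order #1): fills=none; bids=[#2:7@97] asks=[-]
After op 4 [order #3] market_buy(qty=6): fills=none; bids=[#2:7@97] asks=[-]
After op 5 cancel(order #2): fills=none; bids=[-] asks=[-]
After op 6 [order #4] limit_buy(price=96, qty=4): fills=none; bids=[#4:4@96] asks=[-]

Answer: BIDS (highest first):
  #4: 4@96
ASKS (lowest first):
  (empty)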